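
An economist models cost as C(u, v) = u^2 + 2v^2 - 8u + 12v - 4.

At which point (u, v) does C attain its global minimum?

(4, -3)

C(u,v) separates as P(u) + Q(v) − 4, so its minimum is min P + min Q − 4.
P'(u) = 2u - 8 vanishes at u ∈ {4}; Q'(v) = 4v + 12 vanishes at v ∈ {-3}.
Local minima of P (where P''>0): P(4)=-16. Local minima of Q: Q(-3)=-18.
So the global minimum of C is P(4) + Q(-3) − 4 = -16 − 18 − 4 = -38, attained at (4, -3).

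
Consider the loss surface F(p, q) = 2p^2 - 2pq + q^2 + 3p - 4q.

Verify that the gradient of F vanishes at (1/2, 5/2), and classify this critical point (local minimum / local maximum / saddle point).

local minimum

∇F = (4p - 2q + 3, -2p + 2q - 4); substituting (1/2, 5/2) gives ∇F = (0, 0), so (1/2, 5/2) is indeed a critical point.
The Hessian of F is constant: H = [[4, -2], [-2, 2]].
det(H) = 4·2 − (-2)² = 4.
det(H) > 0 and tr(H) = 6 > 0, so H is positive definite and the point is a local minimum.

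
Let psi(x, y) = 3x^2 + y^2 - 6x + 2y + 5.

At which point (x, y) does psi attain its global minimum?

(1, -1)

psi(x,y) separates as P(x) + Q(y) + 5, so its minimum is min P + min Q + 5.
P'(x) = 6x - 6 vanishes at x ∈ {1}; Q'(y) = 2y + 2 vanishes at y ∈ {-1}.
Local minima of P (where P''>0): P(1)=-3. Local minima of Q: Q(-1)=-1.
So the global minimum of psi is P(1) + Q(-1) + 5 = -3 − 1 + 5 = 1, attained at (1, -1).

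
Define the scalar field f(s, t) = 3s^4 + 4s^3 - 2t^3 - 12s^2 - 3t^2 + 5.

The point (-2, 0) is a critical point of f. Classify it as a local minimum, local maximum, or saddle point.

The mixed partial ∂²f/∂s∂t is 0, so the Hessian at any point is diag(f_ss, f_tt) = diag(12(3s^2 + 2s - 2), -6(2t + 1)).
At (-2, 0): H = diag(72, -6).
The eigenvalues have opposite signs, so H is indefinite: a saddle point.

saddle point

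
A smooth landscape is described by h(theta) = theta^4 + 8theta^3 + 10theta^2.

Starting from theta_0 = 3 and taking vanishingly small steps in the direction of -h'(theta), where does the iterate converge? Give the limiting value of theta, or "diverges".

h'(theta) = 4theta(theta + 1)(theta + 5), so h'(3) = 384.
Gradient descent moves in the -h' direction, i.e. theta is decreasing.
The nearest critical point in that direction is theta = 0, where h'' = 20 > 0 (a local minimum). The iterate converges there.

0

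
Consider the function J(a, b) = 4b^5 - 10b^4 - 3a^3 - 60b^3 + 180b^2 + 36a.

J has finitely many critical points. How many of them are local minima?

2

J separates as a function of a plus a function of b, so ∇J=0 decouples.
∂J/∂a = -9(a - 2)(a + 2) = 0 at a ∈ {-2, 2}; ∂J/∂b = 20b(b - 3)(b - 2)(b + 3) = 0 at b ∈ {-3, 0, 2, 3}.
The Hessian is diagonal: diag(J_aa, J_bb). Second derivatives: J_aa(-2)=36, J_aa(2)=-36; J_bb(-3)=-1800, J_bb(0)=360, J_bb(2)=-200, J_bb(3)=360.
Local minima occur where both diagonal entries positive: (-2, 0), (-2, 3). Count: 2.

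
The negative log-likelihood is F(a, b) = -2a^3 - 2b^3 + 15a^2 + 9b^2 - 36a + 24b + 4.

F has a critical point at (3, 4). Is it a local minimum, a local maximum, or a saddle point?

local maximum

The mixed partial ∂²F/∂a∂b is 0, so the Hessian at any point is diag(F_aa, F_bb) = diag(6(-2a + 5), 6(-2b + 3)).
At (3, 4): H = diag(-6, -30).
Both eigenvalues are negative, so H is negative definite: a local maximum.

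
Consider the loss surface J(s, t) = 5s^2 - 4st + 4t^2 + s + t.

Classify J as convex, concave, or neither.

J is quadratic, so its Hessian is the constant matrix H = [[10, -4], [-4, 8]].
det(H) = 64, tr(H) = 18.
det(H) > 0 and tr(H) > 0, so H is positive definite everywhere: convex.

convex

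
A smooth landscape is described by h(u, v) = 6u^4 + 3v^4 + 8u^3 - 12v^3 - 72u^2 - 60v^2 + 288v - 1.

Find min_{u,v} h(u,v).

-1216

h(u,v) separates as P(u) + Q(v) − 1, so its minimum is min P + min Q − 1.
P'(u) = 24u(u - 2)(u + 3) vanishes at u ∈ {-3, 0, 2}; Q'(v) = 12(v - 4)(v - 2)(v + 3) vanishes at v ∈ {-3, 2, 4}.
Local minima of P (where P''>0): P(-3)=-378, P(2)=-128. Local minima of Q: Q(-3)=-837, Q(4)=192.
So the global minimum of h is P(-3) + Q(-3) − 1 = -378 − 837 − 1 = -1216, attained at (-3, -3).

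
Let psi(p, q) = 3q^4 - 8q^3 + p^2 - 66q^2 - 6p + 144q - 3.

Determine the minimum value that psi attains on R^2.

psi(p,q) separates as A(p) + B(q) − 3, so its minimum is min A + min B − 3.
A'(p) = 2p - 6 vanishes at p ∈ {3}; B'(q) = 12(q - 4)(q - 1)(q + 3) vanishes at q ∈ {-3, 1, 4}.
Local minima of A (where A''>0): A(3)=-9. Local minima of B: B(-3)=-567, B(4)=-224.
So the global minimum of psi is A(3) + B(-3) − 3 = -9 − 567 − 3 = -579, attained at (3, -3).

-579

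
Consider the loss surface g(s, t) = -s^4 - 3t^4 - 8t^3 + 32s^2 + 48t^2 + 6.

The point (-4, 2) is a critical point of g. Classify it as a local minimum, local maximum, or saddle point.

The mixed partial ∂²g/∂s∂t is 0, so the Hessian at any point is diag(g_ss, g_tt) = diag(4(-3s^2 + 16), 12(-3t^2 - 4t + 8)).
At (-4, 2): H = diag(-128, -144).
Both eigenvalues are negative, so H is negative definite: a local maximum.

local maximum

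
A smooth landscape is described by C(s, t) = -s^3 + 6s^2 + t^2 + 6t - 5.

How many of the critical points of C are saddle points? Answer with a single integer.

C separates as a function of s plus a function of t, so ∇C=0 decouples.
∂C/∂s = -3s(s - 4) = 0 at s ∈ {0, 4}; ∂C/∂t = 2(t + 3) = 0 at t ∈ {-3}.
The Hessian is diagonal: diag(C_ss, C_tt). Second derivatives: C_ss(0)=12, C_ss(4)=-12; C_tt(-3)=2.
Saddle points occur where the two diagonal entries have opposite signs: (4, -3). Count: 1.

1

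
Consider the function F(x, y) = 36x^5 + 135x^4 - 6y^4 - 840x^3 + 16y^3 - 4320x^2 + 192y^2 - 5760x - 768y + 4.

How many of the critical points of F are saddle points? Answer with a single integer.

F separates as a function of x plus a function of y, so ∇F=0 decouples.
∂F/∂x = 180(x - 4)(x + 1)(x + 2)(x + 4) = 0 at x ∈ {-4, -2, -1, 4}; ∂F/∂y = -24(y - 4)(y - 2)(y + 4) = 0 at y ∈ {-4, 2, 4}.
The Hessian is diagonal: diag(F_xx, F_yy). Second derivatives: F_xx(-4)=-8640, F_xx(-2)=2160, F_xx(-1)=-2700, F_xx(4)=43200; F_yy(-4)=-1152, F_yy(2)=288, F_yy(4)=-384.
Saddle points occur where the two diagonal entries have opposite signs: (-4, 2), (-2, -4), (-2, 4), (-1, 2), (4, -4), (4, 4). Count: 6.

6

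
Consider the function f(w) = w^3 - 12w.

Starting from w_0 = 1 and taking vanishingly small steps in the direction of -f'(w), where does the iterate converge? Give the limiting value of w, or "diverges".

2

f'(w) = 3(w - 2)(w + 2), so f'(1) = -9.
Gradient descent moves in the -f' direction, i.e. w is increasing.
The nearest critical point in that direction is w = 2, where f'' = 12 > 0 (a local minimum). The iterate converges there.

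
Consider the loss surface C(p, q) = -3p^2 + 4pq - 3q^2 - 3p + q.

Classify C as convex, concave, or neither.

C is quadratic, so its Hessian is the constant matrix H = [[-6, 4], [4, -6]].
det(H) = 20, tr(H) = -12.
det(H) > 0 and tr(H) < 0, so H is negative definite everywhere: concave.

concave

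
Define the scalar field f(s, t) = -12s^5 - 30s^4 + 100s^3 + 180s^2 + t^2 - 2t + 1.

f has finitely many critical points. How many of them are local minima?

f separates as a function of s plus a function of t, so ∇f=0 decouples.
∂f/∂s = -60s(s - 2)(s + 1)(s + 3) = 0 at s ∈ {-3, -1, 0, 2}; ∂f/∂t = 2(t - 1) = 0 at t ∈ {1}.
The Hessian is diagonal: diag(f_ss, f_tt). Second derivatives: f_ss(-3)=1800, f_ss(-1)=-360, f_ss(0)=360, f_ss(2)=-1800; f_tt(1)=2.
Local minima occur where both diagonal entries positive: (-3, 1), (0, 1). Count: 2.

2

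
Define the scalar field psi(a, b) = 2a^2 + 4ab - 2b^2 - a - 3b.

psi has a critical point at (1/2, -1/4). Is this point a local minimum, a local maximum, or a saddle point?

The Hessian of psi is constant: H = [[4, 4], [4, -4]].
det(H) = 4·(-4) − 4² = -32.
Since det(H) < 0, H is indefinite and the critical point is a saddle point.

saddle point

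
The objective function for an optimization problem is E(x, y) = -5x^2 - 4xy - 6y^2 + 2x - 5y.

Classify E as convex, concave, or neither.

E is quadratic, so its Hessian is the constant matrix H = [[-10, -4], [-4, -12]].
det(H) = 104, tr(H) = -22.
det(H) > 0 and tr(H) < 0, so H is negative definite everywhere: concave.

concave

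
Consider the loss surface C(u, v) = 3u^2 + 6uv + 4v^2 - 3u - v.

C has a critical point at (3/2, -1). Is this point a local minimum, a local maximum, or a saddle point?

The Hessian of C is constant: H = [[6, 6], [6, 8]].
det(H) = 6·8 − 6² = 12.
det(H) > 0 and tr(H) = 14 > 0, so H is positive definite and the point is a local minimum.

local minimum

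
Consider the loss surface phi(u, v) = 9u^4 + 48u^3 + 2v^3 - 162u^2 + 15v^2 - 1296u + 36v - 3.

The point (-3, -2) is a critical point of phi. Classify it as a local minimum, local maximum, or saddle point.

The mixed partial ∂²phi/∂u∂v is 0, so the Hessian at any point is diag(phi_uu, phi_vv) = diag(36(3u^2 + 8u - 9), 6(2v + 5)).
At (-3, -2): H = diag(-216, 6).
The eigenvalues have opposite signs, so H is indefinite: a saddle point.

saddle point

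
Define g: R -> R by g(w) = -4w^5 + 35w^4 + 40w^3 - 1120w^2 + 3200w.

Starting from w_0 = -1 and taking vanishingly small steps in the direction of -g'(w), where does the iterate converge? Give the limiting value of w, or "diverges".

-4

g'(w) = -20(w - 5)(w - 4)(w - 2)(w + 4), so g'(-1) = 5400.
Gradient descent moves in the -g' direction, i.e. w is decreasing.
The nearest critical point in that direction is w = -4, where g'' = 8640 > 0 (a local minimum). The iterate converges there.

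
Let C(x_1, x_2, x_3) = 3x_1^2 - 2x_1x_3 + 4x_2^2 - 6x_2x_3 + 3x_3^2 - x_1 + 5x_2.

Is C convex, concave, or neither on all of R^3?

convex

C is quadratic, so its Hessian is the constant matrix H = [[6, 0, -2], [0, 8, -6], [-2, -6, 6]].
Leading principal minors: 6, 48, 40.
All positive ⇒ H ≻ 0 ⇒ convex.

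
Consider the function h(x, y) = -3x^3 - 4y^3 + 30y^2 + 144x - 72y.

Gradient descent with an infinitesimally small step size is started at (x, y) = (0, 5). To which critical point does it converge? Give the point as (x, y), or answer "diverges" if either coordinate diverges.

h is separable, so gradient descent decouples: x follows -∂h/∂x, y follows -∂h/∂y.
∂h/∂x = -9(x - 4)(x + 4); at x=0 this is 144, so x decreases.
∂h/∂y = -12(y - 3)(y - 2); at y=5 this is -72, so y increases.
The y-coordinate has no critical point in that direction and runs off to infinity.

diverges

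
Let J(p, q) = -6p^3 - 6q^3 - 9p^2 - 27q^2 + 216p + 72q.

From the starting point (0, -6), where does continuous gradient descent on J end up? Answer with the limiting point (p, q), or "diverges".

J is separable, so gradient descent decouples: p follows -∂J/∂p, q follows -∂J/∂q.
∂J/∂p = -18(p - 3)(p + 4); at p=0 this is 216, so p decreases.
∂J/∂q = -18(q - 1)(q + 4); at q=-6 this is -252, so q increases.
p converges to its nearest critical value -4 (a local min of the p-part); q converges to -4. The iterate converges to (-4, -4).

(-4, -4)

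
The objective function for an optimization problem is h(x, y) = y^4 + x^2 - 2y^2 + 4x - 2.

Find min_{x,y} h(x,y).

h(x,y) separates as P(x) + Q(y) − 2, so its minimum is min P + min Q − 2.
P'(x) = 2x + 4 vanishes at x ∈ {-2}; Q'(y) = 4y(y - 1)(y + 1) vanishes at y ∈ {-1, 0, 1}.
Local minima of P (where P''>0): P(-2)=-4. Local minima of Q: Q(-1)=-1, Q(1)=-1.
So the global minimum of h is P(-2) + Q(-1) − 2 = -4 − 1 − 2 = -7, attained at (-2, -1).

-7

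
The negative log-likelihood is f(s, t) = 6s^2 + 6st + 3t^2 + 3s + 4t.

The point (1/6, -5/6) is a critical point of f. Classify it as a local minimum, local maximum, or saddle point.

The Hessian of f is constant: H = [[12, 6], [6, 6]].
det(H) = 12·6 − 6² = 36.
det(H) > 0 and tr(H) = 18 > 0, so H is positive definite and the point is a local minimum.

local minimum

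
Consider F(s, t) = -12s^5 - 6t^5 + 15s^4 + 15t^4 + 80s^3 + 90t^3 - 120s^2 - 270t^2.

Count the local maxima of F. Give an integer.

4

F separates as a function of s plus a function of t, so ∇F=0 decouples.
∂F/∂s = -60s(s - 2)(s - 1)(s + 2) = 0 at s ∈ {-2, 0, 1, 2}; ∂F/∂t = -30t(t - 3)(t - 2)(t + 3) = 0 at t ∈ {-3, 0, 2, 3}.
The Hessian is diagonal: diag(F_ss, F_tt). Second derivatives: F_ss(-2)=1440, F_ss(0)=-240, F_ss(1)=180, F_ss(2)=-480; F_tt(-3)=2700, F_tt(0)=-540, F_tt(2)=300, F_tt(3)=-540.
Local maxima occur where both diagonal entries negative: (0, 0), (0, 3), (2, 0), (2, 3). Count: 4.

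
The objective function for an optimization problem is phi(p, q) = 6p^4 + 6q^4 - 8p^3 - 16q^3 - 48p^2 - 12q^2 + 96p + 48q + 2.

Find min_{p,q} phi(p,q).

phi(p,q) separates as A(p) + B(q) + 2, so its minimum is min A + min B + 2.
A'(p) = 24(p - 2)(p - 1)(p + 2) vanishes at p ∈ {-2, 1, 2}; B'(q) = 24(q - 2)(q - 1)(q + 1) vanishes at q ∈ {-1, 1, 2}.
Local minima of A (where A''>0): A(-2)=-224, A(2)=32. Local minima of B: B(-1)=-38, B(2)=16.
So the global minimum of phi is A(-2) + B(-1) + 2 = -224 − 38 + 2 = -260, attained at (-2, -1).

-260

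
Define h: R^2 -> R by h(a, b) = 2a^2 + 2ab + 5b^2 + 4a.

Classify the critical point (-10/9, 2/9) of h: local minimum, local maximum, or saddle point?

local minimum

The Hessian of h is constant: H = [[4, 2], [2, 10]].
det(H) = 4·10 − 2² = 36.
det(H) > 0 and tr(H) = 14 > 0, so H is positive definite and the point is a local minimum.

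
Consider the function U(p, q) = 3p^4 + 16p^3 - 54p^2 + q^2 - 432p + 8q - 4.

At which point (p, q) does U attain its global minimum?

U(p,q) separates as A(p) + B(q) − 4, so its minimum is min A + min B − 4.
A'(p) = 12(p - 3)(p + 3)(p + 4) vanishes at p ∈ {-4, -3, 3}; B'(q) = 2q + 8 vanishes at q ∈ {-4}.
Local minima of A (where A''>0): A(-4)=608, A(3)=-1107. Local minima of B: B(-4)=-16.
So the global minimum of U is A(3) + B(-4) − 4 = -1107 − 16 − 4 = -1127, attained at (3, -4).

(3, -4)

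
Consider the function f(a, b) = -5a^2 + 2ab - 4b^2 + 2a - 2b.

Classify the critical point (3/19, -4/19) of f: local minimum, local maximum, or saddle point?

The Hessian of f is constant: H = [[-10, 2], [2, -8]].
det(H) = (-10)·(-8) − 2² = 76.
det(H) > 0 and tr(H) = -18 < 0, so H is negative definite and the point is a local maximum.

local maximum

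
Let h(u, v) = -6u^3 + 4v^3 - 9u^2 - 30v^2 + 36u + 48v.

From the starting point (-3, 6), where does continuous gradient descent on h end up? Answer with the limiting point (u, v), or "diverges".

h is separable, so gradient descent decouples: u follows -∂h/∂u, v follows -∂h/∂v.
∂h/∂u = -18(u - 1)(u + 2); at u=-3 this is -72, so u increases.
∂h/∂v = 12(v - 4)(v - 1); at v=6 this is 120, so v decreases.
u converges to its nearest critical value -2 (a local min of the u-part); v converges to 4. The iterate converges to (-2, 4).

(-2, 4)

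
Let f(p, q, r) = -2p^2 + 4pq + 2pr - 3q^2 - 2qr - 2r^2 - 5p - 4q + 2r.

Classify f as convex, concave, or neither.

concave

f is quadratic, so its Hessian is the constant matrix H = [[-4, 4, 2], [4, -6, -2], [2, -2, -4]].
Leading principal minors: -4, 8, -24.
Signs alternate −, +, − ⇒ H ≺ 0 ⇒ concave.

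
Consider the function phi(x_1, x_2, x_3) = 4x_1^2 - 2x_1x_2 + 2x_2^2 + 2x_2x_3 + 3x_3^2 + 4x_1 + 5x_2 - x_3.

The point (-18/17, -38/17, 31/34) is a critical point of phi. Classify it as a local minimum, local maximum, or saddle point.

The Hessian is constant: H = [[8, -2, 0], [-2, 4, 2], [0, 2, 6]].
Leading principal minors: Δ₁ = 8, Δ₂ = 28, Δ₃ = 136.
All leading minors are positive, so H is positive definite: a local minimum.

local minimum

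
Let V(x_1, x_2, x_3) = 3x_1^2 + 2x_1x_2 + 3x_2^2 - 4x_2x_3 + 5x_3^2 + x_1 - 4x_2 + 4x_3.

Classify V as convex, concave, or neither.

V is quadratic, so its Hessian is the constant matrix H = [[6, 2, 0], [2, 6, -4], [0, -4, 10]].
Leading principal minors: 6, 32, 224.
All positive ⇒ H ≻ 0 ⇒ convex.

convex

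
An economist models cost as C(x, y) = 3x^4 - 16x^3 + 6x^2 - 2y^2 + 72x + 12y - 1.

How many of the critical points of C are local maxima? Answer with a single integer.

C separates as a function of x plus a function of y, so ∇C=0 decouples.
∂C/∂x = 12(x - 3)(x - 2)(x + 1) = 0 at x ∈ {-1, 2, 3}; ∂C/∂y = -4(y - 3) = 0 at y ∈ {3}.
The Hessian is diagonal: diag(C_xx, C_yy). Second derivatives: C_xx(-1)=144, C_xx(2)=-36, C_xx(3)=48; C_yy(3)=-4.
Local maxima occur where both diagonal entries negative: (2, 3). Count: 1.

1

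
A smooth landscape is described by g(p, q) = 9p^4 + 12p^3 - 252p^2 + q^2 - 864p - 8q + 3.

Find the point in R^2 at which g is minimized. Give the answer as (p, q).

g(p,q) separates as A(p) + B(q) + 3, so its minimum is min A + min B + 3.
A'(p) = 36(p - 4)(p + 2)(p + 3) vanishes at p ∈ {-3, -2, 4}; B'(q) = 2q - 8 vanishes at q ∈ {4}.
Local minima of A (where A''>0): A(-3)=729, A(4)=-4416. Local minima of B: B(4)=-16.
So the global minimum of g is A(4) + B(4) + 3 = -4416 − 16 + 3 = -4429, attained at (4, 4).

(4, 4)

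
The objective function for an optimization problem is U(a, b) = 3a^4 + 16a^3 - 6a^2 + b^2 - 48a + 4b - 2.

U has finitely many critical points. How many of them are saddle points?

1

U separates as a function of a plus a function of b, so ∇U=0 decouples.
∂U/∂a = 12(a - 1)(a + 1)(a + 4) = 0 at a ∈ {-4, -1, 1}; ∂U/∂b = 2(b + 2) = 0 at b ∈ {-2}.
The Hessian is diagonal: diag(U_aa, U_bb). Second derivatives: U_aa(-4)=180, U_aa(-1)=-72, U_aa(1)=120; U_bb(-2)=2.
Saddle points occur where the two diagonal entries have opposite signs: (-1, -2). Count: 1.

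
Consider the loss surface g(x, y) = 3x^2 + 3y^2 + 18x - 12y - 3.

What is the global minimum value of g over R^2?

g(x,y) separates as P(x) + Q(y) − 3, so its minimum is min P + min Q − 3.
P'(x) = 6x + 18 vanishes at x ∈ {-3}; Q'(y) = 6y - 12 vanishes at y ∈ {2}.
Local minima of P (where P''>0): P(-3)=-27. Local minima of Q: Q(2)=-12.
So the global minimum of g is P(-3) + Q(2) − 3 = -27 − 12 − 3 = -42, attained at (-3, 2).

-42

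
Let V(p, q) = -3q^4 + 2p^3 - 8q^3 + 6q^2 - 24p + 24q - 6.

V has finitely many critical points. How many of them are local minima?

1

V separates as a function of p plus a function of q, so ∇V=0 decouples.
∂V/∂p = 6(p - 2)(p + 2) = 0 at p ∈ {-2, 2}; ∂V/∂q = -12(q - 1)(q + 1)(q + 2) = 0 at q ∈ {-2, -1, 1}.
The Hessian is diagonal: diag(V_pp, V_qq). Second derivatives: V_pp(-2)=-24, V_pp(2)=24; V_qq(-2)=-36, V_qq(-1)=24, V_qq(1)=-72.
Local minima occur where both diagonal entries positive: (2, -1). Count: 1.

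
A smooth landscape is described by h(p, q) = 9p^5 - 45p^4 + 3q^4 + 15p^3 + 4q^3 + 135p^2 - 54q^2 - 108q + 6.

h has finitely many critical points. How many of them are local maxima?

h separates as a function of p plus a function of q, so ∇h=0 decouples.
∂h/∂p = 45p(p - 3)(p - 2)(p + 1) = 0 at p ∈ {-1, 0, 2, 3}; ∂h/∂q = 12(q - 3)(q + 1)(q + 3) = 0 at q ∈ {-3, -1, 3}.
The Hessian is diagonal: diag(h_pp, h_qq). Second derivatives: h_pp(-1)=-540, h_pp(0)=270, h_pp(2)=-270, h_pp(3)=540; h_qq(-3)=144, h_qq(-1)=-96, h_qq(3)=288.
Local maxima occur where both diagonal entries negative: (-1, -1), (2, -1). Count: 2.

2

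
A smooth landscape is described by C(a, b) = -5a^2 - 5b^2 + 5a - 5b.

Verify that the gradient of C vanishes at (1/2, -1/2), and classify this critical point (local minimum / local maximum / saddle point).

local maximum

∇C = (-10a + 5, -10b - 5); substituting (1/2, -1/2) gives ∇C = (0, 0), so (1/2, -1/2) is indeed a critical point.
The Hessian of C is constant: H = [[-10, 0], [0, -10]].
det(H) = (-10)·(-10) − 0² = 100.
det(H) > 0 and tr(H) = -20 < 0, so H is negative definite and the point is a local maximum.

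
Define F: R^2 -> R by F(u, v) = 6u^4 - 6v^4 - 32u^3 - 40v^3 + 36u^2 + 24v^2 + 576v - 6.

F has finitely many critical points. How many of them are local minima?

F separates as a function of u plus a function of v, so ∇F=0 decouples.
∂F/∂u = 24u(u - 3)(u - 1) = 0 at u ∈ {0, 1, 3}; ∂F/∂v = -24(v - 2)(v + 3)(v + 4) = 0 at v ∈ {-4, -3, 2}.
The Hessian is diagonal: diag(F_uu, F_vv). Second derivatives: F_uu(0)=72, F_uu(1)=-48, F_uu(3)=144; F_vv(-4)=-144, F_vv(-3)=120, F_vv(2)=-720.
Local minima occur where both diagonal entries positive: (0, -3), (3, -3). Count: 2.

2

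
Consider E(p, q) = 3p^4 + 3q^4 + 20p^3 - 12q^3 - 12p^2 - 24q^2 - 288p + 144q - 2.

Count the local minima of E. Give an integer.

4

E separates as a function of p plus a function of q, so ∇E=0 decouples.
∂E/∂p = 12(p - 2)(p + 3)(p + 4) = 0 at p ∈ {-4, -3, 2}; ∂E/∂q = 12(q - 3)(q - 2)(q + 2) = 0 at q ∈ {-2, 2, 3}.
The Hessian is diagonal: diag(E_pp, E_qq). Second derivatives: E_pp(-4)=72, E_pp(-3)=-60, E_pp(2)=360; E_qq(-2)=240, E_qq(2)=-48, E_qq(3)=60.
Local minima occur where both diagonal entries positive: (-4, -2), (-4, 3), (2, -2), (2, 3). Count: 4.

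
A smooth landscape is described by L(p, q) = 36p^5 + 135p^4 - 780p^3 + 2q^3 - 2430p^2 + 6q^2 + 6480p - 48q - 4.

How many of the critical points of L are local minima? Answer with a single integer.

2

L separates as a function of p plus a function of q, so ∇L=0 decouples.
∂L/∂p = 180(p - 3)(p - 1)(p + 3)(p + 4) = 0 at p ∈ {-4, -3, 1, 3}; ∂L/∂q = 6(q - 2)(q + 4) = 0 at q ∈ {-4, 2}.
The Hessian is diagonal: diag(L_pp, L_qq). Second derivatives: L_pp(-4)=-6300, L_pp(-3)=4320, L_pp(1)=-7200, L_pp(3)=15120; L_qq(-4)=-36, L_qq(2)=36.
Local minima occur where both diagonal entries positive: (-3, 2), (3, 2). Count: 2.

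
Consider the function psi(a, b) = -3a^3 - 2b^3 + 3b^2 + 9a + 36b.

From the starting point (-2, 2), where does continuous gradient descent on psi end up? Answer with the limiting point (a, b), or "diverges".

(-1, -2)

psi is separable, so gradient descent decouples: a follows -∂psi/∂a, b follows -∂psi/∂b.
∂psi/∂a = -9(a - 1)(a + 1); at a=-2 this is -27, so a increases.
∂psi/∂b = -6(b - 3)(b + 2); at b=2 this is 24, so b decreases.
a converges to its nearest critical value -1 (a local min of the a-part); b converges to -2. The iterate converges to (-1, -2).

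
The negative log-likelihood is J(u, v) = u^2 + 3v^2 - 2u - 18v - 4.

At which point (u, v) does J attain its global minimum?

J(u,v) separates as P(u) + Q(v) − 4, so its minimum is min P + min Q − 4.
P'(u) = 2u - 2 vanishes at u ∈ {1}; Q'(v) = 6v - 18 vanishes at v ∈ {3}.
Local minima of P (where P''>0): P(1)=-1. Local minima of Q: Q(3)=-27.
So the global minimum of J is P(1) + Q(3) − 4 = -1 − 27 − 4 = -32, attained at (1, 3).

(1, 3)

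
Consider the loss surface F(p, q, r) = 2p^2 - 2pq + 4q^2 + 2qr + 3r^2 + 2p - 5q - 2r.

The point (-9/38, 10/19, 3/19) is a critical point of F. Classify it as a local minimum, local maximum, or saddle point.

local minimum

The Hessian is constant: H = [[4, -2, 0], [-2, 8, 2], [0, 2, 6]].
Leading principal minors: Δ₁ = 4, Δ₂ = 28, Δ₃ = 152.
All leading minors are positive, so H is positive definite: a local minimum.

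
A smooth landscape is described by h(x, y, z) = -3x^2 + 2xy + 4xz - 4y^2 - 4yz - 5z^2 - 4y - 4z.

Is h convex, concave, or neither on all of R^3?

h is quadratic, so its Hessian is the constant matrix H = [[-6, 2, 4], [2, -8, -4], [4, -4, -10]].
Leading principal minors: -6, 44, -280.
Signs alternate −, +, − ⇒ H ≺ 0 ⇒ concave.

concave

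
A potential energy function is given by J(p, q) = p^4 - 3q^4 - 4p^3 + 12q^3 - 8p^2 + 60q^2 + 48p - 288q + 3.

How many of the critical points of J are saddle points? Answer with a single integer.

J separates as a function of p plus a function of q, so ∇J=0 decouples.
∂J/∂p = 4(p - 3)(p - 2)(p + 2) = 0 at p ∈ {-2, 2, 3}; ∂J/∂q = -12(q - 4)(q - 2)(q + 3) = 0 at q ∈ {-3, 2, 4}.
The Hessian is diagonal: diag(J_pp, J_qq). Second derivatives: J_pp(-2)=80, J_pp(2)=-16, J_pp(3)=20; J_qq(-3)=-420, J_qq(2)=120, J_qq(4)=-168.
Saddle points occur where the two diagonal entries have opposite signs: (-2, -3), (-2, 4), (2, 2), (3, -3), (3, 4). Count: 5.

5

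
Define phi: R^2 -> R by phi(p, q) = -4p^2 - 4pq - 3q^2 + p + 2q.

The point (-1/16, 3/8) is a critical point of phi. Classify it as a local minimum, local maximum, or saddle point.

local maximum

The Hessian of phi is constant: H = [[-8, -4], [-4, -6]].
det(H) = (-8)·(-6) − (-4)² = 32.
det(H) > 0 and tr(H) = -14 < 0, so H is negative definite and the point is a local maximum.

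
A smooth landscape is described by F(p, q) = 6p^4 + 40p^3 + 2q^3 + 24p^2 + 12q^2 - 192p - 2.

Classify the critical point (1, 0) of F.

The mixed partial ∂²F/∂p∂q is 0, so the Hessian at any point is diag(F_pp, F_qq) = diag(24(3p^2 + 10p + 2), 12(q + 2)).
At (1, 0): H = diag(360, 24).
Both eigenvalues are positive, so H is positive definite: a local minimum.

local minimum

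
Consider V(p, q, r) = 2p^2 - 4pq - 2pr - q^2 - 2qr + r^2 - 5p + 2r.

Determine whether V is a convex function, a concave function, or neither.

neither

V is quadratic, so its Hessian is the constant matrix H = [[4, -4, -2], [-4, -2, -2], [-2, -2, 2]].
Leading principal minors: 4, -24, -88.
Neither pattern holds ⇒ H is indefinite ⇒ neither convex nor concave.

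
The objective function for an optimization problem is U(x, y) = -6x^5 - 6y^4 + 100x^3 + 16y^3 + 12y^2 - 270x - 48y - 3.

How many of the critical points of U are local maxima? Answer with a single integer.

U separates as a function of x plus a function of y, so ∇U=0 decouples.
∂U/∂x = -30(x - 3)(x - 1)(x + 1)(x + 3) = 0 at x ∈ {-3, -1, 1, 3}; ∂U/∂y = -24(y - 2)(y - 1)(y + 1) = 0 at y ∈ {-1, 1, 2}.
The Hessian is diagonal: diag(U_xx, U_yy). Second derivatives: U_xx(-3)=1440, U_xx(-1)=-480, U_xx(1)=480, U_xx(3)=-1440; U_yy(-1)=-144, U_yy(1)=48, U_yy(2)=-72.
Local maxima occur where both diagonal entries negative: (-1, -1), (-1, 2), (3, -1), (3, 2). Count: 4.

4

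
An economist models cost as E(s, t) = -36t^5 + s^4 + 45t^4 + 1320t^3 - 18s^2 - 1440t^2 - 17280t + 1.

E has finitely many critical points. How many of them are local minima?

4

E separates as a function of s plus a function of t, so ∇E=0 decouples.
∂E/∂s = 4s(s - 3)(s + 3) = 0 at s ∈ {-3, 0, 3}; ∂E/∂t = -180(t - 4)(t - 3)(t + 2)(t + 4) = 0 at t ∈ {-4, -2, 3, 4}.
The Hessian is diagonal: diag(E_ss, E_tt). Second derivatives: E_ss(-3)=72, E_ss(0)=-36, E_ss(3)=72; E_tt(-4)=20160, E_tt(-2)=-10800, E_tt(3)=6300, E_tt(4)=-8640.
Local minima occur where both diagonal entries positive: (-3, -4), (-3, 3), (3, -4), (3, 3). Count: 4.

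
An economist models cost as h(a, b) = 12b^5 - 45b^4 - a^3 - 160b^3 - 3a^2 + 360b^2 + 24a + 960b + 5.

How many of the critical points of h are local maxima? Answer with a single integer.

2

h separates as a function of a plus a function of b, so ∇h=0 decouples.
∂h/∂a = -3(a - 2)(a + 4) = 0 at a ∈ {-4, 2}; ∂h/∂b = 60(b - 4)(b - 2)(b + 1)(b + 2) = 0 at b ∈ {-2, -1, 2, 4}.
The Hessian is diagonal: diag(h_aa, h_bb). Second derivatives: h_aa(-4)=18, h_aa(2)=-18; h_bb(-2)=-1440, h_bb(-1)=900, h_bb(2)=-1440, h_bb(4)=3600.
Local maxima occur where both diagonal entries negative: (2, -2), (2, 2). Count: 2.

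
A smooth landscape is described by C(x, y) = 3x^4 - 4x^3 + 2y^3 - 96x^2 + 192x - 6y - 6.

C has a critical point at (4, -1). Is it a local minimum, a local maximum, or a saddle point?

The mixed partial ∂²C/∂x∂y is 0, so the Hessian at any point is diag(C_xx, C_yy) = diag(12(3x^2 - 2x - 16), 12y).
At (4, -1): H = diag(288, -12).
The eigenvalues have opposite signs, so H is indefinite: a saddle point.

saddle point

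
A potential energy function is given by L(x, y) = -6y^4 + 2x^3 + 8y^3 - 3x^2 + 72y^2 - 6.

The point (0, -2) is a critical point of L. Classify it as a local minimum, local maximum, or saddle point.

local maximum

The mixed partial ∂²L/∂x∂y is 0, so the Hessian at any point is diag(L_xx, L_yy) = diag(6(2x - 1), 24(-3y^2 + 2y + 6)).
At (0, -2): H = diag(-6, -240).
Both eigenvalues are negative, so H is negative definite: a local maximum.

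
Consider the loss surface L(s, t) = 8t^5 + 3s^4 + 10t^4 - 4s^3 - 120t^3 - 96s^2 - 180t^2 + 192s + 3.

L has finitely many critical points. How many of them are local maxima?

L separates as a function of s plus a function of t, so ∇L=0 decouples.
∂L/∂s = 12(s - 4)(s - 1)(s + 4) = 0 at s ∈ {-4, 1, 4}; ∂L/∂t = 40t(t - 3)(t + 1)(t + 3) = 0 at t ∈ {-3, -1, 0, 3}.
The Hessian is diagonal: diag(L_ss, L_tt). Second derivatives: L_ss(-4)=480, L_ss(1)=-180, L_ss(4)=288; L_tt(-3)=-1440, L_tt(-1)=320, L_tt(0)=-360, L_tt(3)=2880.
Local maxima occur where both diagonal entries negative: (1, -3), (1, 0). Count: 2.

2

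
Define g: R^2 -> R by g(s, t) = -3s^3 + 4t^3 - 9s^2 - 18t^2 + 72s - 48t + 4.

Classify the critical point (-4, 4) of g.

The mixed partial ∂²g/∂s∂t is 0, so the Hessian at any point is diag(g_ss, g_tt) = diag(-18(s + 1), 12(2t - 3)).
At (-4, 4): H = diag(54, 60).
Both eigenvalues are positive, so H is positive definite: a local minimum.

local minimum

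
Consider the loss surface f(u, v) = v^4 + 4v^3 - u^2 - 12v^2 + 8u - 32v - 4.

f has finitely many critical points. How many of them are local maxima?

f separates as a function of u plus a function of v, so ∇f=0 decouples.
∂f/∂u = -2(u - 4) = 0 at u ∈ {4}; ∂f/∂v = 4(v - 2)(v + 1)(v + 4) = 0 at v ∈ {-4, -1, 2}.
The Hessian is diagonal: diag(f_uu, f_vv). Second derivatives: f_uu(4)=-2; f_vv(-4)=72, f_vv(-1)=-36, f_vv(2)=72.
Local maxima occur where both diagonal entries negative: (4, -1). Count: 1.

1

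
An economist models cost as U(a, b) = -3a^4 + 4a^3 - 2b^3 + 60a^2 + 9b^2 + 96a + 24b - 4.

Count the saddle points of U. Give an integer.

3

U separates as a function of a plus a function of b, so ∇U=0 decouples.
∂U/∂a = -12(a - 4)(a + 1)(a + 2) = 0 at a ∈ {-2, -1, 4}; ∂U/∂b = -6(b - 4)(b + 1) = 0 at b ∈ {-1, 4}.
The Hessian is diagonal: diag(U_aa, U_bb). Second derivatives: U_aa(-2)=-72, U_aa(-1)=60, U_aa(4)=-360; U_bb(-1)=30, U_bb(4)=-30.
Saddle points occur where the two diagonal entries have opposite signs: (-2, -1), (-1, 4), (4, -1). Count: 3.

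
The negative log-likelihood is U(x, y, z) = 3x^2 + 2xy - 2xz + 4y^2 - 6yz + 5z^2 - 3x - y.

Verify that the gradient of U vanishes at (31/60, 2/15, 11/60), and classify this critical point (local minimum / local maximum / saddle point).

local minimum

∇U = (6x + 2y - 2z - 3, 2x + 8y - 6z - 1, -2x - 6y + 10z); substituting (31/60, 2/15, 11/60) gives ∇U = (0, 0, 0), so (31/60, 2/15, 11/60) is indeed a critical point.
The Hessian is constant: H = [[6, 2, -2], [2, 8, -6], [-2, -6, 10]].
Leading principal minors: Δ₁ = 6, Δ₂ = 44, Δ₃ = 240.
All leading minors are positive, so H is positive definite: a local minimum.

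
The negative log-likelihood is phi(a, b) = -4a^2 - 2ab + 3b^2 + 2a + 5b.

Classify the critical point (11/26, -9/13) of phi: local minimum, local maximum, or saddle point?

The Hessian of phi is constant: H = [[-8, -2], [-2, 6]].
det(H) = (-8)·6 − (-2)² = -52.
Since det(H) < 0, H is indefinite and the critical point is a saddle point.

saddle point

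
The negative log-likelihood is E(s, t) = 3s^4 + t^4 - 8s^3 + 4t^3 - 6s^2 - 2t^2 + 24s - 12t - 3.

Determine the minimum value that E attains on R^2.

E(s,t) separates as P(s) + Q(t) − 3, so its minimum is min P + min Q − 3.
P'(s) = 12(s - 2)(s - 1)(s + 1) vanishes at s ∈ {-1, 1, 2}; Q'(t) = 4(t - 1)(t + 1)(t + 3) vanishes at t ∈ {-3, -1, 1}.
Local minima of P (where P''>0): P(-1)=-19, P(2)=8. Local minima of Q: Q(-3)=-9, Q(1)=-9.
So the global minimum of E is P(-1) + Q(-3) − 3 = -19 − 9 − 3 = -31, attained at (-1, -3).

-31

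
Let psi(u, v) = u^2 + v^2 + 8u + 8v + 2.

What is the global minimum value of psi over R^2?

psi(u,v) separates as P(u) + Q(v) + 2, so its minimum is min P + min Q + 2.
P'(u) = 2u + 8 vanishes at u ∈ {-4}; Q'(v) = 2v + 8 vanishes at v ∈ {-4}.
Local minima of P (where P''>0): P(-4)=-16. Local minima of Q: Q(-4)=-16.
So the global minimum of psi is P(-4) + Q(-4) + 2 = -16 − 16 + 2 = -30, attained at (-4, -4).

-30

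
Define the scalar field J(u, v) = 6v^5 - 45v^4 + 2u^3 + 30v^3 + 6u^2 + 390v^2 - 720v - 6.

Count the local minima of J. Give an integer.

2

J separates as a function of u plus a function of v, so ∇J=0 decouples.
∂J/∂u = 6u(u + 2) = 0 at u ∈ {-2, 0}; ∂J/∂v = 30(v - 4)(v - 3)(v - 1)(v + 2) = 0 at v ∈ {-2, 1, 3, 4}.
The Hessian is diagonal: diag(J_uu, J_vv). Second derivatives: J_uu(-2)=-12, J_uu(0)=12; J_vv(-2)=-2700, J_vv(1)=540, J_vv(3)=-300, J_vv(4)=540.
Local minima occur where both diagonal entries positive: (0, 1), (0, 4). Count: 2.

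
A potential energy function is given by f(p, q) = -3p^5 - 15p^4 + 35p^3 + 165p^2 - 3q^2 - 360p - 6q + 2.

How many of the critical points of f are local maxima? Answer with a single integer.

2

f separates as a function of p plus a function of q, so ∇f=0 decouples.
∂f/∂p = -15(p - 2)(p - 1)(p + 3)(p + 4) = 0 at p ∈ {-4, -3, 1, 2}; ∂f/∂q = -6(q + 1) = 0 at q ∈ {-1}.
The Hessian is diagonal: diag(f_pp, f_qq). Second derivatives: f_pp(-4)=450, f_pp(-3)=-300, f_pp(1)=300, f_pp(2)=-450; f_qq(-1)=-6.
Local maxima occur where both diagonal entries negative: (-3, -1), (2, -1). Count: 2.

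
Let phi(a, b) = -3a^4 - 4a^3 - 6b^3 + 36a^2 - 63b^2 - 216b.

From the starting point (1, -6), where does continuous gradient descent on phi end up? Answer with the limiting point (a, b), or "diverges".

phi is separable, so gradient descent decouples: a follows -∂phi/∂a, b follows -∂phi/∂b.
∂phi/∂a = -12a(a - 2)(a + 3); at a=1 this is 48, so a decreases.
∂phi/∂b = -18(b + 3)(b + 4); at b=-6 this is -108, so b increases.
a converges to its nearest critical value 0 (a local min of the a-part); b converges to -4. The iterate converges to (0, -4).

(0, -4)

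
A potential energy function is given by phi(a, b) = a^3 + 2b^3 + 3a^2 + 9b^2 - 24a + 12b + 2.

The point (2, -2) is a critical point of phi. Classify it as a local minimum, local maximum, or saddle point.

The mixed partial ∂²phi/∂a∂b is 0, so the Hessian at any point is diag(phi_aa, phi_bb) = diag(6(a + 1), 6(2b + 3)).
At (2, -2): H = diag(18, -6).
The eigenvalues have opposite signs, so H is indefinite: a saddle point.

saddle point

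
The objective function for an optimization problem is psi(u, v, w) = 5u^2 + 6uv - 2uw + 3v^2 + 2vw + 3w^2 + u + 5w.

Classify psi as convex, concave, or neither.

psi is quadratic, so its Hessian is the constant matrix H = [[10, 6, -2], [6, 6, 2], [-2, 2, 6]].
Leading principal minors: 10, 24, 32.
All positive ⇒ H ≻ 0 ⇒ convex.

convex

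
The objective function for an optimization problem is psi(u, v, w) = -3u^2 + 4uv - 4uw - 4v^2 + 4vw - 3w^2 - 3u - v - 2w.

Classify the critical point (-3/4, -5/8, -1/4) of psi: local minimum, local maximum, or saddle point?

The Hessian is constant: H = [[-6, 4, -4], [4, -8, 4], [-4, 4, -6]].
Leading principal minors: Δ₁ = -6, Δ₂ = 32, Δ₃ = -96.
The minors alternate sign starting negative (−, +, −), so H is negative definite: a local maximum.

local maximum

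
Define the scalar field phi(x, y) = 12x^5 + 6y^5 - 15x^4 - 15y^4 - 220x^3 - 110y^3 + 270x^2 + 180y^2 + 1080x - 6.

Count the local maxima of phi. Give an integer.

4

phi separates as a function of x plus a function of y, so ∇phi=0 decouples.
∂phi/∂x = 60(x - 3)(x - 2)(x + 1)(x + 3) = 0 at x ∈ {-3, -1, 2, 3}; ∂phi/∂y = 30y(y - 4)(y - 1)(y + 3) = 0 at y ∈ {-3, 0, 1, 4}.
The Hessian is diagonal: diag(phi_xx, phi_yy). Second derivatives: phi_xx(-3)=-3600, phi_xx(-1)=1440, phi_xx(2)=-900, phi_xx(3)=1440; phi_yy(-3)=-2520, phi_yy(0)=360, phi_yy(1)=-360, phi_yy(4)=2520.
Local maxima occur where both diagonal entries negative: (-3, -3), (-3, 1), (2, -3), (2, 1). Count: 4.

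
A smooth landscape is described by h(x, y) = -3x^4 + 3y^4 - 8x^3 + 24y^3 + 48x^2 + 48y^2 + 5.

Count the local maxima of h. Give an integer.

h separates as a function of x plus a function of y, so ∇h=0 decouples.
∂h/∂x = -12x(x - 2)(x + 4) = 0 at x ∈ {-4, 0, 2}; ∂h/∂y = 12y(y + 2)(y + 4) = 0 at y ∈ {-4, -2, 0}.
The Hessian is diagonal: diag(h_xx, h_yy). Second derivatives: h_xx(-4)=-288, h_xx(0)=96, h_xx(2)=-144; h_yy(-4)=96, h_yy(-2)=-48, h_yy(0)=96.
Local maxima occur where both diagonal entries negative: (-4, -2), (2, -2). Count: 2.

2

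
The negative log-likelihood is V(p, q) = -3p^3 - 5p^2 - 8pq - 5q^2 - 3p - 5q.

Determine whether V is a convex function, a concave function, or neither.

The term -3p^3 is cubic, so the Hessian is not constant.
∂²V/∂p² = -18p - 10, which takes both signs as p varies (negative for sufficiently large p). A diagonal entry of the Hessian changing sign means the Hessian is neither positive- nor negative-semidefinite on all of R^2.

neither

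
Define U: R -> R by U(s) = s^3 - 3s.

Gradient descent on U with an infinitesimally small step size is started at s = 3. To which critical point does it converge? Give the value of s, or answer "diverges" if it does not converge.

U'(s) = 3(s - 1)(s + 1), so U'(3) = 24.
Gradient descent moves in the -U' direction, i.e. s is decreasing.
The nearest critical point in that direction is s = 1, where U'' = 6 > 0 (a local minimum). The iterate converges there.

1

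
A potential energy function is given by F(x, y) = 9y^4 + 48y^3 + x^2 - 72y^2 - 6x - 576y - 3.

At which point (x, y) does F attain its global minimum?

(3, 2)

F(x,y) separates as P(x) + Q(y) − 3, so its minimum is min P + min Q − 3.
P'(x) = 2x - 6 vanishes at x ∈ {3}; Q'(y) = 36(y - 2)(y + 2)(y + 4) vanishes at y ∈ {-4, -2, 2}.
Local minima of P (where P''>0): P(3)=-9. Local minima of Q: Q(-4)=384, Q(2)=-912.
So the global minimum of F is P(3) + Q(2) − 3 = -9 − 912 − 3 = -924, attained at (3, 2).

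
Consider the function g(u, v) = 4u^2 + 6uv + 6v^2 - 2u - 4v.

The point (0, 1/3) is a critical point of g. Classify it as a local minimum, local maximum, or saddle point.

The Hessian of g is constant: H = [[8, 6], [6, 12]].
det(H) = 8·12 − 6² = 60.
det(H) > 0 and tr(H) = 20 > 0, so H is positive definite and the point is a local minimum.

local minimum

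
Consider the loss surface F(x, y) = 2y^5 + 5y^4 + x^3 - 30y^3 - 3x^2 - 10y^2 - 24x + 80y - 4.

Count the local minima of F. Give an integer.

2

F separates as a function of x plus a function of y, so ∇F=0 decouples.
∂F/∂x = 3(x - 4)(x + 2) = 0 at x ∈ {-2, 4}; ∂F/∂y = 10(y - 2)(y - 1)(y + 1)(y + 4) = 0 at y ∈ {-4, -1, 1, 2}.
The Hessian is diagonal: diag(F_xx, F_yy). Second derivatives: F_xx(-2)=-18, F_xx(4)=18; F_yy(-4)=-900, F_yy(-1)=180, F_yy(1)=-100, F_yy(2)=180.
Local minima occur where both diagonal entries positive: (4, -1), (4, 2). Count: 2.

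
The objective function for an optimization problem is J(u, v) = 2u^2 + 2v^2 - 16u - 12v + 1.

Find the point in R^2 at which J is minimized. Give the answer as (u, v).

(4, 3)

J(u,v) separates as P(u) + Q(v) + 1, so its minimum is min P + min Q + 1.
P'(u) = 4u - 16 vanishes at u ∈ {4}; Q'(v) = 4v - 12 vanishes at v ∈ {3}.
Local minima of P (where P''>0): P(4)=-32. Local minima of Q: Q(3)=-18.
So the global minimum of J is P(4) + Q(3) + 1 = -32 − 18 + 1 = -49, attained at (4, 3).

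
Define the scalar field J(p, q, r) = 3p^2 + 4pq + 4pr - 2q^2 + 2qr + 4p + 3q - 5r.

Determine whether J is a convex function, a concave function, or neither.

J is quadratic, so its Hessian is the constant matrix H = [[6, 4, 4], [4, -4, 2], [4, 2, 0]].
Leading principal minors: 6, -40, 104.
Neither pattern holds ⇒ H is indefinite ⇒ neither convex nor concave.

neither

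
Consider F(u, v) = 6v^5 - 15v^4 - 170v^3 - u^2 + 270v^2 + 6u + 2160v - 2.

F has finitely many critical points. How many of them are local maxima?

2

F separates as a function of u plus a function of v, so ∇F=0 decouples.
∂F/∂u = -2(u - 3) = 0 at u ∈ {3}; ∂F/∂v = 30(v - 4)(v - 3)(v + 2)(v + 3) = 0 at v ∈ {-3, -2, 3, 4}.
The Hessian is diagonal: diag(F_uu, F_vv). Second derivatives: F_uu(3)=-2; F_vv(-3)=-1260, F_vv(-2)=900, F_vv(3)=-900, F_vv(4)=1260.
Local maxima occur where both diagonal entries negative: (3, -3), (3, 3). Count: 2.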